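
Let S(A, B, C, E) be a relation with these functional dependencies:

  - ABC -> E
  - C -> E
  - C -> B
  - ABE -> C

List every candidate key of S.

Attribute A never appears on the right-hand side of any dependency, so A must belong to every candidate key.
{A}⁺ = {A}, which is not all of the schema, so we must add further attributes.
{A, C}⁺: C→E adds E; C→B adds B → {A, B, C, E}. Minimal: {C}⁺ = {B, C, E}; {A}⁺ = {A} — none reach the full schema.
{A, B, E}⁺: ABE→C adds C → {A, B, C, E}. Minimal: {B, E}⁺ = {B, E}; {A, E}⁺ = {A, E}; {A, B}⁺ = {A, B} — none reach the full schema.
Any other superkey contains one of these as a subset, so there are no further candidate keys.

{A, C}; {A, B, E}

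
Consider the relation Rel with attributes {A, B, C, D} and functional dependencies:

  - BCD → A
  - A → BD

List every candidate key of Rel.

{A, C}, {B, C, D}

Attribute C never appears on the right-hand side of any dependency, so C must belong to every candidate key.
{C}⁺ = {C}, which is not all of the schema, so we must add further attributes.
{A, C}⁺: A→BD adds B, D → {A, B, C, D}. Minimal: {C}⁺ = {C}; {A}⁺ = {A, B, D} — none reach the full schema.
{B, C, D}⁺: BCD→A adds A → {A, B, C, D}. Minimal: {C, D}⁺ = {C, D}; {B, D}⁺ = {B, D}; {B, C}⁺ = {B, C} — none reach the full schema.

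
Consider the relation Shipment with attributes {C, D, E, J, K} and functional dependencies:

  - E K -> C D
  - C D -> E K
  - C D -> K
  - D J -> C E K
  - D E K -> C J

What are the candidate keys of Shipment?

{C, D}, {D, J}, {E, K}

{C, D}⁺: CD→EK adds E, K; DEK→CJ adds J → {C, D, E, J, K}. Minimal: {D}⁺ = {D}; {C}⁺ = {C} — none reach the full schema.
{D, J}⁺: DJ→CEK adds C, E, K → {C, D, E, J, K}. Minimal: {J}⁺ = {J}; {D}⁺ = {D} — none reach the full schema.
{E, K}⁺: EK→CD adds C, D; DEK→CJ adds J → {C, D, E, J, K}. Minimal: {K}⁺ = {K}; {E}⁺ = {E} — none reach the full schema.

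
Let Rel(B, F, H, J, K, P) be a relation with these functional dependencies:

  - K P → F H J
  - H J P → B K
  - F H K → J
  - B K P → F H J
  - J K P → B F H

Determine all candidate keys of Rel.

{K, P}, {H, J, P}

Attribute P never appears on the right-hand side of any dependency, so P must belong to every candidate key.
{P}⁺ = {P}, which is not all of the schema, so we must add further attributes.
{K, P}⁺: KP→FHJ adds F, H, J; HJP→BK adds B → {B, F, H, J, K, P}.
{H, J, P}⁺: HJP→BK adds B, K; BKP→FHJ adds F → {B, F, H, J, K, P}.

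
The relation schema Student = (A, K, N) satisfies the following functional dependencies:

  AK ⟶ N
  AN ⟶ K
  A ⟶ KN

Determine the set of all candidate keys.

Attribute A never appears on the right-hand side of any dependency, so A must belong to every candidate key.
{A}⁺ = {A, K, N}, which is all of the schema, so {A} is the only candidate key.

A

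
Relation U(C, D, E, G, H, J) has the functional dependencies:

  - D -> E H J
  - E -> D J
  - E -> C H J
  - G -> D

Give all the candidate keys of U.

{G}

Attribute G never appears on the right-hand side of any dependency, so G must belong to every candidate key.
{G}⁺ = {C, D, E, G, H, J}, which is all of the schema, so {G} is the only candidate key.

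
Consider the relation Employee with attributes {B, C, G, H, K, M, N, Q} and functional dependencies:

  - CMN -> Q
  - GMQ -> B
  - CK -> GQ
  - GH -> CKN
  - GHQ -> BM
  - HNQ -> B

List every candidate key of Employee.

(G, H), (C, H, K)

Attribute H never appears on the right-hand side of any dependency, so H must belong to every candidate key.
{H}⁺ = {H}, which is not all of the schema, so we must add further attributes.
{G, H}⁺: GH→CKN adds C, K, N; CK→GQ adds Q; GHQ→BM adds B, M → {B, C, G, H, K, M, N, Q}.
{C, H, K}⁺: CK→GQ adds G, Q; GH→CKN adds N; GHQ→BM adds B, M → {B, C, G, H, K, M, N, Q}.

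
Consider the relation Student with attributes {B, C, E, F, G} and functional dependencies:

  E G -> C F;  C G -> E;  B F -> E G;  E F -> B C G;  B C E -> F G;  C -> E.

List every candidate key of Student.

{B, C}, {B, F}, {C, F}, {C, G}, {E, F}, {E, G}

{B, C}⁺: C→E adds E; BCE→FG adds F, G → {B, C, E, F, G}. Minimal: {C}⁺ = {C, E}; {B}⁺ = {B} — none reach the full schema.
{B, F}⁺: BF→EG adds E, G; EF→BCG adds C → {B, C, E, F, G}. Minimal: {F}⁺ = {F}; {B}⁺ = {B} — none reach the full schema.
{C, F}⁺: C→E adds E; EF→BCG adds B, G → {B, C, E, F, G}. Minimal: {F}⁺ = {F}; {C}⁺ = {C, E} — none reach the full schema.
{C, G}⁺: CG→E adds E; EG→CF adds F; EF→BCG adds B → {B, C, E, F, G}. Minimal: {G}⁺ = {G}; {C}⁺ = {C, E} — none reach the full schema.
{E, F}⁺: EF→BCG adds B, C, G → {B, C, E, F, G}. Minimal: {F}⁺ = {F}; {E}⁺ = {E} — none reach the full schema.
{E, G}⁺: EG→CF adds C, F; EF→BCG adds B → {B, C, E, F, G}. Minimal: {G}⁺ = {G}; {E}⁺ = {E} — none reach the full schema.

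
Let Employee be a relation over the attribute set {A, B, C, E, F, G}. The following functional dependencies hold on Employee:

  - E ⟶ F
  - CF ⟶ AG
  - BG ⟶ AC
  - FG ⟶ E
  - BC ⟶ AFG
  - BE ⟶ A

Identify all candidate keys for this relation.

{B, C}, {B, G}

Attribute B never appears on the right-hand side of any dependency, so B must belong to every candidate key.
{B}⁺ = {B}, which is not all of the schema, so we must add further attributes.
{B, C}⁺: BC→AFG adds A, F, G; FG→E adds E → {A, B, C, E, F, G}. Minimal: {C}⁺ = {C}; {B}⁺ = {B} — none reach the full schema.
{B, G}⁺: BG→AC adds A, C; BC→AFG adds F; FG→E adds E → {A, B, C, E, F, G}. Minimal: {G}⁺ = {G}; {B}⁺ = {B} — none reach the full schema.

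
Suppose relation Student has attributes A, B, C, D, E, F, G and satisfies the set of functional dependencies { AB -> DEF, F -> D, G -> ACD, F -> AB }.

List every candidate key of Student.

{B, G}; {F, G}

{B, G}⁺: G→ACD adds A, C, D; AB→DEF adds E, F → {A, B, C, D, E, F, G}. Minimal: {G}⁺ = {A, C, D, G}; {B}⁺ = {B} — none reach the full schema.
{F, G}⁺: F→D adds D; G→ACD adds A, C; F→AB adds B; AB→DEF adds E → {A, B, C, D, E, F, G}. Minimal: {G}⁺ = {A, C, D, G}; {F}⁺ = {A, B, D, E, F} — none reach the full schema.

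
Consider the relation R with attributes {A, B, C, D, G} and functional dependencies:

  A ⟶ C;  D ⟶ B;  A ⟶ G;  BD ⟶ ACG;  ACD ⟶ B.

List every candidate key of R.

{D}⁺: D→B adds B; BD→ACG adds A, C, G → {A, B, C, D, G}.
No other minimal superkey exists.

(D)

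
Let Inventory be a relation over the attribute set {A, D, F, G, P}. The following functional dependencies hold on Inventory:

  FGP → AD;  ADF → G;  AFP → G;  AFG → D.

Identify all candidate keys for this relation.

Attributes F, P never appear on any right-hand side, so every candidate key must contain {F, P}.
{F, P}⁺ = {F, P}, which is not all of the schema, so we must add further attributes.
{A, F, P}⁺: AFP→G adds G; AFG→D adds D → {A, D, F, G, P}. Minimal: {F, P}⁺ = {F, P}; {A, P}⁺ = {A, P}; {A, F}⁺ = {A, F} — none reach the full schema.
{F, G, P}⁺: FGP→AD adds A, D → {A, D, F, G, P}. Minimal: {G, P}⁺ = {G, P}; {F, P}⁺ = {F, P}; {F, G}⁺ = {F, G} — none reach the full schema.
Any other superkey contains one of these as a subset, so there are no further candidate keys.

{A, F, P}, {F, G, P}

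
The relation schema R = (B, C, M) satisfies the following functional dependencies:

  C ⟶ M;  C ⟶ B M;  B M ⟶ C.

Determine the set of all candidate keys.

C, BM

{C}⁺: C→M adds M; C→BM adds B → {B, C, M}.
{B, M}⁺: BM→C adds C → {B, C, M}. Minimal: {M}⁺ = {M}; {B}⁺ = {B} — none reach the full schema.
Any other superkey contains one of these as a subset, so there are no further candidate keys.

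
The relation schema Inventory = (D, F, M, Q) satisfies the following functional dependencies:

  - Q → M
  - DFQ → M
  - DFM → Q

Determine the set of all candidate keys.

DFM; DFQ

Attributes D, F never appear on any right-hand side, so every candidate key must contain {D, F}.
{D, F}⁺ = {D, F}, which is not all of the schema, so we must add further attributes.
{D, F, M}⁺: DFM→Q adds Q → {D, F, M, Q}.
{D, F, Q}⁺: Q→M adds M → {D, F, M, Q}.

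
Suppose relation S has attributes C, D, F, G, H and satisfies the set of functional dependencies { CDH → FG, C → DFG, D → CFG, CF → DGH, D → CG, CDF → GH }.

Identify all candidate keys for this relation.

{C}⁺: C→DFG adds D, F, G; CF→DGH adds H → {C, D, F, G, H}.
{D}⁺: D→CFG adds C, F, G; CF→DGH adds H → {C, D, F, G, H}.

(C), (D)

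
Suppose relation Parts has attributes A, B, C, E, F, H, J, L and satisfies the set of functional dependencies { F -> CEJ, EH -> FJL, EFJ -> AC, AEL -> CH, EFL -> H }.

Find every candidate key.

Attribute B never appears on the right-hand side of any dependency, so B must belong to every candidate key.
{B}⁺ = {B}, which is not all of the schema, so we must add further attributes.
{B, E, H}⁺: EH→FJL adds F, J, L; EFJ→AC adds A, C → {A, B, C, E, F, H, J, L}. Minimal: {E, H}⁺ = {A, C, E, F, H, J, L}; {B, H}⁺ = {B, H}; {B, E}⁺ = {B, E} — none reach the full schema.
{B, F, H}⁺: F→CEJ adds C, E, J; EH→FJL adds L; EFJ→AC adds A → {A, B, C, E, F, H, J, L}. Minimal: {F, H}⁺ = {A, C, E, F, H, J, L}; {B, H}⁺ = {B, H}; {B, F}⁺ = {A, B, C, E, F, J} — none reach the full schema.
{B, F, L}⁺: F→CEJ adds C, E, J; EFJ→AC adds A; AEL→CH adds H → {A, B, C, E, F, H, J, L}. Minimal: {F, L}⁺ = {A, C, E, F, H, J, L}; {B, L}⁺ = {B, L}; {B, F}⁺ = {A, B, C, E, F, J} — none reach the full schema.
{A, B, E, L}⁺: AEL→CH adds C, H; EH→FJL adds F, J → {A, B, C, E, F, H, J, L}. Minimal: {B, E, L}⁺ = {B, E, L}; {A, E, L}⁺ = {A, C, E, F, H, J, L}; {A, B, L}⁺ = {A, B, L}; … — none reach the full schema.
Any other superkey contains one of these as a subset, so there are no further candidate keys.

(B, E, H); (B, F, H); (B, F, L); (A, B, E, L)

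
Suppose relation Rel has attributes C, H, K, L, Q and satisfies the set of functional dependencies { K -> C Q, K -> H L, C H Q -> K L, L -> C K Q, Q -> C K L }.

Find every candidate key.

K, L, Q

{K}⁺: K→CQ adds C, Q; K→HL adds H, L → {C, H, K, L, Q}.
{L}⁺: L→CKQ adds C, K, Q; K→HL adds H → {C, H, K, L, Q}.
{Q}⁺: Q→CKL adds C, K, L; K→HL adds H → {C, H, K, L, Q}.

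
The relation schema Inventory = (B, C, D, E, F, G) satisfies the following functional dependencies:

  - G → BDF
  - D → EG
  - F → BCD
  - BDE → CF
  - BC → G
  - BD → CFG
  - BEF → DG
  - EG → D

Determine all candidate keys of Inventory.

{D}⁺: D→EG adds E, G; G→BDF adds B, F; F→BCD adds C → {B, C, D, E, F, G}.
{F}⁺: F→BCD adds B, C, D; BC→G adds G; D→EG adds E → {B, C, D, E, F, G}.
{G}⁺: G→BDF adds B, D, F; D→EG adds E; F→BCD adds C → {B, C, D, E, F, G}.
{B, C}⁺: BC→G adds G; G→BDF adds D, F; D→EG adds E → {B, C, D, E, F, G}. Minimal: {C}⁺ = {C}; {B}⁺ = {B} — none reach the full schema.
Any other superkey contains one of these as a subset, so there are no further candidate keys.

{D}, {F}, {G}, {B, C}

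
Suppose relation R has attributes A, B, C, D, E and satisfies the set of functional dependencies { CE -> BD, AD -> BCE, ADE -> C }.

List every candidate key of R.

(A, D); (A, C, E)

Attribute A never appears on the right-hand side of any dependency, so A must belong to every candidate key.
{A}⁺ = {A}, which is not all of the schema, so we must add further attributes.
{A, D}⁺: AD→BCE adds B, C, E → {A, B, C, D, E}. Minimal: {D}⁺ = {D}; {A}⁺ = {A} — none reach the full schema.
{A, C, E}⁺: CE→BD adds B, D → {A, B, C, D, E}. Minimal: {C, E}⁺ = {B, C, D, E}; {A, E}⁺ = {A, E}; {A, C}⁺ = {A, C} — none reach the full schema.
Any other superkey contains one of these as a subset, so there are no further candidate keys.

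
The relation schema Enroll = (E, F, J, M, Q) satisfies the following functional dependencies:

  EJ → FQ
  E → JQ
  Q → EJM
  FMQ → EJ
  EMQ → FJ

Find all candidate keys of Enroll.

{E}⁺: E→JQ adds J, Q; Q→EJM adds M; EMQ→FJ adds F → {E, F, J, M, Q}.
{Q}⁺: Q→EJM adds E, J, M; EMQ→FJ adds F → {E, F, J, M, Q}.
Any other superkey contains one of these as a subset, so there are no further candidate keys.

(E), (Q)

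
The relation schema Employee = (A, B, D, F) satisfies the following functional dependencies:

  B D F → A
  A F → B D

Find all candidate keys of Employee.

{A, F}, {B, D, F}

Attribute F never appears on the right-hand side of any dependency, so F must belong to every candidate key.
{F}⁺ = {F}, which is not all of the schema, so we must add further attributes.
{A, F}⁺: AF→BD adds B, D → {A, B, D, F}.
{B, D, F}⁺: BDF→A adds A → {A, B, D, F}.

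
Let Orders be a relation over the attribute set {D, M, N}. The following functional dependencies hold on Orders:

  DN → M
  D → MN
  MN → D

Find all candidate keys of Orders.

{D}⁺: D→MN adds M, N → {D, M, N}.
{M, N}⁺: MN→D adds D → {D, M, N}. Minimal: {N}⁺ = {N}; {M}⁺ = {M} — none reach the full schema.

{D}, {M, N}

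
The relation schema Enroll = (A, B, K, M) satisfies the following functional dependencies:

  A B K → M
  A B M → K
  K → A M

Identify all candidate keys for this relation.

Attribute B never appears on the right-hand side of any dependency, so B must belong to every candidate key.
{B}⁺ = {B}, which is not all of the schema, so we must add further attributes.
{B, K}⁺: K→AM adds A, M → {A, B, K, M}. Minimal: {K}⁺ = {A, K, M}; {B}⁺ = {B} — none reach the full schema.
{A, B, M}⁺: ABM→K adds K → {A, B, K, M}. Minimal: {B, M}⁺ = {B, M}; {A, M}⁺ = {A, M}; {A, B}⁺ = {A, B} — none reach the full schema.
Any other superkey contains one of these as a subset, so there are no further candidate keys.

{B, K}, {A, B, M}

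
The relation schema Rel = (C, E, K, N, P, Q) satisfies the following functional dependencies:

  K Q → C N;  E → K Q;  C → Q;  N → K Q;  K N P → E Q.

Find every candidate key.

(E, P), (N, P), (C, K, P), (K, P, Q)

Attribute P never appears on the right-hand side of any dependency, so P must belong to every candidate key.
{P}⁺ = {P}, which is not all of the schema, so we must add further attributes.
{E, P}⁺: E→KQ adds K, Q; KQ→CN adds C, N → {C, E, K, N, P, Q}.
{N, P}⁺: N→KQ adds K, Q; KNP→EQ adds E; KQ→CN adds C → {C, E, K, N, P, Q}.
{C, K, P}⁺: C→Q adds Q; KQ→CN adds N; KNP→EQ adds E → {C, E, K, N, P, Q}.
{K, P, Q}⁺: KQ→CN adds C, N; KNP→EQ adds E → {C, E, K, N, P, Q}.
Any other superkey contains one of these as a subset, so there are no further candidate keys.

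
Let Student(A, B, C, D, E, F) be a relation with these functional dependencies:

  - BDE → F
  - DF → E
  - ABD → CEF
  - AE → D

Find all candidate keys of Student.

{A, B, D}⁺: ABD→CEF adds C, E, F → {A, B, C, D, E, F}. Minimal: {B, D}⁺ = {B, D}; {A, D}⁺ = {A, D}; {A, B}⁺ = {A, B} — none reach the full schema.
{A, B, E}⁺: AE→D adds D; BDE→F adds F; ABD→CEF adds C → {A, B, C, D, E, F}. Minimal: {B, E}⁺ = {B, E}; {A, E}⁺ = {A, D, E}; {A, B}⁺ = {A, B} — none reach the full schema.

ABD, ABE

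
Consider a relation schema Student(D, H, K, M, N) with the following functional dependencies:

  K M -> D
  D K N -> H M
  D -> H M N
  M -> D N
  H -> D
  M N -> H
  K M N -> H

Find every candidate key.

DK, HK, KM

{D, K}⁺: D→HMN adds H, M, N → {D, H, K, M, N}.
{H, K}⁺: H→D adds D; D→HMN adds M, N → {D, H, K, M, N}.
{K, M}⁺: KM→D adds D; D→HMN adds H, N → {D, H, K, M, N}.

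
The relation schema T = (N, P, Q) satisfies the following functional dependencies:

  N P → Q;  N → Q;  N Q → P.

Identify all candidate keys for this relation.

{N}

Attribute N never appears on the right-hand side of any dependency, so N must belong to every candidate key.
{N}⁺ = {N, P, Q}, which is all of the schema, so {N} is the only candidate key.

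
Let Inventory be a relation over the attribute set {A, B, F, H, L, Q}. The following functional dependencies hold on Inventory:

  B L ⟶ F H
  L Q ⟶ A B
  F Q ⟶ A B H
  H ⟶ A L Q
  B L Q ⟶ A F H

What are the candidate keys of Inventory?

{H}⁺: H→ALQ adds A, L, Q; LQ→AB adds B; BLQ→AFH adds F → {A, B, F, H, L, Q}.
{B, L}⁺: BL→FH adds F, H; H→ALQ adds A, Q → {A, B, F, H, L, Q}. Minimal: {L}⁺ = {L}; {B}⁺ = {B} — none reach the full schema.
{F, Q}⁺: FQ→ABH adds A, B, H; H→ALQ adds L → {A, B, F, H, L, Q}. Minimal: {Q}⁺ = {Q}; {F}⁺ = {F} — none reach the full schema.
{L, Q}⁺: LQ→AB adds A, B; BLQ→AFH adds F, H → {A, B, F, H, L, Q}. Minimal: {Q}⁺ = {Q}; {L}⁺ = {L} — none reach the full schema.

(H), (B, L), (F, Q), (L, Q)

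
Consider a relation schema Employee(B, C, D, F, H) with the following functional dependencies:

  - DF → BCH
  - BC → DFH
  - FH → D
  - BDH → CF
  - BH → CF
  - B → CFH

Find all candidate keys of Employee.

{B}⁺: B→CFH adds C, F, H; BC→DFH adds D → {B, C, D, F, H}.
{D, F}⁺: DF→BCH adds B, C, H → {B, C, D, F, H}.
{F, H}⁺: FH→D adds D; DF→BCH adds B, C → {B, C, D, F, H}.

{B}, {D, F}, {F, H}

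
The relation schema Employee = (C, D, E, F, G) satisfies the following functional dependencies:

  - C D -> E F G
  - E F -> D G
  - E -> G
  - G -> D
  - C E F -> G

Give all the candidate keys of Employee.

Attribute C never appears on the right-hand side of any dependency, so C must belong to every candidate key.
{C}⁺ = {C}, which is not all of the schema, so we must add further attributes.
{C, D}⁺: CD→EFG adds E, F, G → {C, D, E, F, G}. Minimal: {D}⁺ = {D}; {C}⁺ = {C} — none reach the full schema.
{C, E}⁺: E→G adds G; G→D adds D; CD→EFG adds F → {C, D, E, F, G}. Minimal: {E}⁺ = {D, E, G}; {C}⁺ = {C} — none reach the full schema.
{C, G}⁺: G→D adds D; CD→EFG adds E, F → {C, D, E, F, G}. Minimal: {G}⁺ = {D, G}; {C}⁺ = {C} — none reach the full schema.
Any other superkey contains one of these as a subset, so there are no further candidate keys.

(C, D), (C, E), (C, G)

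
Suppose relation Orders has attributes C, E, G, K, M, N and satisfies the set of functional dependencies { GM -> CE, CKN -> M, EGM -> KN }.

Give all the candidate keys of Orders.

Attribute G never appears on the right-hand side of any dependency, so G must belong to every candidate key.
{G}⁺ = {G}, which is not all of the schema, so we must add further attributes.
{G, M}⁺: GM→CE adds C, E; EGM→KN adds K, N → {C, E, G, K, M, N}. Minimal: {M}⁺ = {M}; {G}⁺ = {G} — none reach the full schema.
{C, G, K, N}⁺: CKN→M adds M; GM→CE adds E → {C, E, G, K, M, N}. Minimal: {G, K, N}⁺ = {G, K, N}; {C, K, N}⁺ = {C, K, M, N}; {C, G, N}⁺ = {C, G, N}; … — none reach the full schema.
Any other superkey contains one of these as a subset, so there are no further candidate keys.

{G, M}, {C, G, K, N}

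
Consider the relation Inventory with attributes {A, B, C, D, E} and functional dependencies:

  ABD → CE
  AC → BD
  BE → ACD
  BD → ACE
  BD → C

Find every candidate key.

(A, C), (B, D), (B, E)

{A, C}⁺: AC→BD adds B, D; BD→ACE adds E → {A, B, C, D, E}. Minimal: {C}⁺ = {C}; {A}⁺ = {A} — none reach the full schema.
{B, D}⁺: BD→ACE adds A, C, E → {A, B, C, D, E}. Minimal: {D}⁺ = {D}; {B}⁺ = {B} — none reach the full schema.
{B, E}⁺: BE→ACD adds A, C, D → {A, B, C, D, E}. Minimal: {E}⁺ = {E}; {B}⁺ = {B} — none reach the full schema.
Any other superkey contains one of these as a subset, so there are no further candidate keys.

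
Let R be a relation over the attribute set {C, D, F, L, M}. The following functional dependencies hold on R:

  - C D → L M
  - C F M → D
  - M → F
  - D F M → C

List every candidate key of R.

{C, D}; {C, M}; {D, M}

{C, D}⁺: CD→LM adds L, M; M→F adds F → {C, D, F, L, M}. Minimal: {D}⁺ = {D}; {C}⁺ = {C} — none reach the full schema.
{C, M}⁺: M→F adds F; CFM→D adds D; CD→LM adds L → {C, D, F, L, M}. Minimal: {M}⁺ = {F, M}; {C}⁺ = {C} — none reach the full schema.
{D, M}⁺: M→F adds F; DFM→C adds C; CD→LM adds L → {C, D, F, L, M}. Minimal: {M}⁺ = {F, M}; {D}⁺ = {D} — none reach the full schema.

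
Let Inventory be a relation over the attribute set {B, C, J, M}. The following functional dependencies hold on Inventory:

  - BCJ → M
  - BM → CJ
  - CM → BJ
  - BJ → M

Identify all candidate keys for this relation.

{B, J}⁺: BJ→M adds M; BM→CJ adds C → {B, C, J, M}. Minimal: {J}⁺ = {J}; {B}⁺ = {B} — none reach the full schema.
{B, M}⁺: BM→CJ adds C, J → {B, C, J, M}. Minimal: {M}⁺ = {M}; {B}⁺ = {B} — none reach the full schema.
{C, M}⁺: CM→BJ adds B, J → {B, C, J, M}. Minimal: {M}⁺ = {M}; {C}⁺ = {C} — none reach the full schema.

{B, J}, {B, M}, {C, M}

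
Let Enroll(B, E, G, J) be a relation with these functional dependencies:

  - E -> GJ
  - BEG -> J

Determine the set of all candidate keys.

{B, E}

Attributes B, E never appear on any right-hand side, so every candidate key must contain {B, E}.
{B, E}⁺ = {B, E, G, J}, which is all of the schema, so {B, E} is the only candidate key.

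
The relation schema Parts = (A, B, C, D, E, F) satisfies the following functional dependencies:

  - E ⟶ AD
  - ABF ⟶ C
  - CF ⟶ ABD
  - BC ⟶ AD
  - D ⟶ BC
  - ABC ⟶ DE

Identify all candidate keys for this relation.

(C, F); (D, F); (E, F); (A, B, F)

{C, F}⁺: CF→ABD adds A, B, D; ABC→DE adds E → {A, B, C, D, E, F}. Minimal: {F}⁺ = {F}; {C}⁺ = {C} — none reach the full schema.
{D, F}⁺: D→BC adds B, C; CF→ABD adds A; ABC→DE adds E → {A, B, C, D, E, F}. Minimal: {F}⁺ = {F}; {D}⁺ = {A, B, C, D, E} — none reach the full schema.
{E, F}⁺: E→AD adds A, D; D→BC adds B, C → {A, B, C, D, E, F}. Minimal: {F}⁺ = {F}; {E}⁺ = {A, B, C, D, E} — none reach the full schema.
{A, B, F}⁺: ABF→C adds C; CF→ABD adds D; ABC→DE adds E → {A, B, C, D, E, F}. Minimal: {B, F}⁺ = {B, F}; {A, F}⁺ = {A, F}; {A, B}⁺ = {A, B} — none reach the full schema.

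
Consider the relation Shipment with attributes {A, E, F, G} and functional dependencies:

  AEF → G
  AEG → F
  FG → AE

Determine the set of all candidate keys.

{F, G}⁺: FG→AE adds A, E → {A, E, F, G}.
{A, E, F}⁺: AEF→G adds G → {A, E, F, G}.
{A, E, G}⁺: AEG→F adds F → {A, E, F, G}.

{F, G}; {A, E, F}; {A, E, G}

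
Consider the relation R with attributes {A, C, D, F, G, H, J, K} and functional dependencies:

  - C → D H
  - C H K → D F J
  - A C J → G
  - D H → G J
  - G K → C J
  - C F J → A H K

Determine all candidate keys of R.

{C, F}, {C, K}, {G, K}, {D, H, K}

{C, F}⁺: C→DH adds D, H; DH→GJ adds G, J; CFJ→AHK adds A, K → {A, C, D, F, G, H, J, K}. Minimal: {F}⁺ = {F}; {C}⁺ = {C, D, G, H, J} — none reach the full schema.
{C, K}⁺: C→DH adds D, H; CHK→DFJ adds F, J; DH→GJ adds G; CFJ→AHK adds A → {A, C, D, F, G, H, J, K}. Minimal: {K}⁺ = {K}; {C}⁺ = {C, D, G, H, J} — none reach the full schema.
{G, K}⁺: GK→CJ adds C, J; C→DH adds D, H; CHK→DFJ adds F; CFJ→AHK adds A → {A, C, D, F, G, H, J, K}. Minimal: {K}⁺ = {K}; {G}⁺ = {G} — none reach the full schema.
{D, H, K}⁺: DH→GJ adds G, J; GK→CJ adds C; CHK→DFJ adds F; CFJ→AHK adds A → {A, C, D, F, G, H, J, K}. Minimal: {H, K}⁺ = {H, K}; {D, K}⁺ = {D, K}; {D, H}⁺ = {D, G, H, J} — none reach the full schema.
Any other superkey contains one of these as a subset, so there are no further candidate keys.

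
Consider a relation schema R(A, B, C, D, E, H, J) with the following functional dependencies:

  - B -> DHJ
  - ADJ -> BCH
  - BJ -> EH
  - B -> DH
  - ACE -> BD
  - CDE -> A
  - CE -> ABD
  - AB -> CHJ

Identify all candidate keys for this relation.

{A, B}⁺: B→DHJ adds D, H, J; ADJ→BCH adds C; BJ→EH adds E → {A, B, C, D, E, H, J}. Minimal: {B}⁺ = {B, D, E, H, J}; {A}⁺ = {A} — none reach the full schema.
{B, C}⁺: B→DHJ adds D, H, J; BJ→EH adds E; CDE→A adds A → {A, B, C, D, E, H, J}. Minimal: {C}⁺ = {C}; {B}⁺ = {B, D, E, H, J} — none reach the full schema.
{C, E}⁺: CE→ABD adds A, B, D; AB→CHJ adds H, J → {A, B, C, D, E, H, J}. Minimal: {E}⁺ = {E}; {C}⁺ = {C} — none reach the full schema.
{A, D, J}⁺: ADJ→BCH adds B, C, H; BJ→EH adds E → {A, B, C, D, E, H, J}. Minimal: {D, J}⁺ = {D, J}; {A, J}⁺ = {A, J}; {A, D}⁺ = {A, D} — none reach the full schema.
Any other superkey contains one of these as a subset, so there are no further candidate keys.

{A, B}, {B, C}, {C, E}, {A, D, J}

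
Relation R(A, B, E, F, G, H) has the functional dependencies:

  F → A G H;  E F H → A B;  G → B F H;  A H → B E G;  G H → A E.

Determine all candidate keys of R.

{F}, {G}, {A, H}

{F}⁺: F→AGH adds A, G, H; G→BFH adds B; AH→BEG adds E → {A, B, E, F, G, H}.
{G}⁺: G→BFH adds B, F, H; GH→AE adds A, E → {A, B, E, F, G, H}.
{A, H}⁺: AH→BEG adds B, E, G; G→BFH adds F → {A, B, E, F, G, H}. Minimal: {H}⁺ = {H}; {A}⁺ = {A} — none reach the full schema.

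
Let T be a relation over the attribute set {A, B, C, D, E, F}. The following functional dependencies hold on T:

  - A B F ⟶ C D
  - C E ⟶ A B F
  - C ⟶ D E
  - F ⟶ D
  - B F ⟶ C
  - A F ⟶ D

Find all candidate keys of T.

{C}⁺: C→DE adds D, E; CE→ABF adds A, B, F → {A, B, C, D, E, F}.
{B, F}⁺: F→D adds D; BF→C adds C; C→DE adds E; CE→ABF adds A → {A, B, C, D, E, F}.

C, BF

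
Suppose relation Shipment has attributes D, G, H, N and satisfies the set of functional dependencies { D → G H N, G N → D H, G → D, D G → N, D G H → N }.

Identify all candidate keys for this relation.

(D), (G)

{D}⁺: D→GHN adds G, H, N → {D, G, H, N}.
{G}⁺: G→D adds D; DG→N adds N; D→GHN adds H → {D, G, H, N}.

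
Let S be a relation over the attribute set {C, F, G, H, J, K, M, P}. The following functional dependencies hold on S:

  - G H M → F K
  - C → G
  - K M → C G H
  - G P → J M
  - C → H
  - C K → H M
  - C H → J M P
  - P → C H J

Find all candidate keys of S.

{C}, {P}, {K, M}, {G, H, M}

{C}⁺: C→G adds G; C→H adds H; CH→JMP adds J, M, P; GHM→FK adds F, K → {C, F, G, H, J, K, M, P}.
{P}⁺: P→CHJ adds C, H, J; C→G adds G; GP→JM adds M; GHM→FK adds F, K → {C, F, G, H, J, K, M, P}.
{K, M}⁺: KM→CGH adds C, G, H; CH→JMP adds J, P; GHM→FK adds F → {C, F, G, H, J, K, M, P}. Minimal: {M}⁺ = {M}; {K}⁺ = {K} — none reach the full schema.
{G, H, M}⁺: GHM→FK adds F, K; KM→CGH adds C; CH→JMP adds J, P → {C, F, G, H, J, K, M, P}. Minimal: {H, M}⁺ = {H, M}; {G, M}⁺ = {G, M}; {G, H}⁺ = {G, H} — none reach the full schema.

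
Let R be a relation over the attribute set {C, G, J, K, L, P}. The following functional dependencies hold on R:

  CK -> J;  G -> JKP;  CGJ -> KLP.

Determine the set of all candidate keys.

{C, G}

Attributes C, G never appear on any right-hand side, so every candidate key must contain {C, G}.
{C, G}⁺ = {C, G, J, K, L, P}, which is all of the schema, so {C, G} is the only candidate key.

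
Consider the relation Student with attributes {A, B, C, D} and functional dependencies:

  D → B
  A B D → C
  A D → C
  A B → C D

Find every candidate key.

Attribute A never appears on the right-hand side of any dependency, so A must belong to every candidate key.
{A}⁺ = {A}, which is not all of the schema, so we must add further attributes.
{A, B}⁺: AB→CD adds C, D → {A, B, C, D}. Minimal: {B}⁺ = {B}; {A}⁺ = {A} — none reach the full schema.
{A, D}⁺: D→B adds B; ABD→C adds C → {A, B, C, D}. Minimal: {D}⁺ = {B, D}; {A}⁺ = {A} — none reach the full schema.

{A, B}, {A, D}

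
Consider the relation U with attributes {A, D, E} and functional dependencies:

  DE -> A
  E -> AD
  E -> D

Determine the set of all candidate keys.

{E}

Attribute E never appears on the right-hand side of any dependency, so E must belong to every candidate key.
{E}⁺ = {A, D, E}, which is all of the schema, so {E} is the only candidate key.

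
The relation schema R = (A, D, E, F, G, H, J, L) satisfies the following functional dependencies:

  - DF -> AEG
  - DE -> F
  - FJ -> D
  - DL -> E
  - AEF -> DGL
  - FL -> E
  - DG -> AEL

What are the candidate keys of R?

{F, H, J}, {D, E, H, J}, {D, G, H, J}, {D, H, J, L}

Attributes H, J never appear on any right-hand side, so every candidate key must contain {H, J}.
{H, J}⁺ = {H, J}, which is not all of the schema, so we must add further attributes.
{F, H, J}⁺: FJ→D adds D; DF→AEG adds A, E, G; AEF→DGL adds L → {A, D, E, F, G, H, J, L}. Minimal: {H, J}⁺ = {H, J}; {F, J}⁺ = {A, D, E, F, G, J, L}; {F, H}⁺ = {F, H} — none reach the full schema.
{D, E, H, J}⁺: DE→F adds F; DF→AEG adds A, G; AEF→DGL adds L → {A, D, E, F, G, H, J, L}. Minimal: {E, H, J}⁺ = {E, H, J}; {D, H, J}⁺ = {D, H, J}; {D, E, J}⁺ = {A, D, E, F, G, J, L}; … — none reach the full schema.
{D, G, H, J}⁺: DG→AEL adds A, E, L; DE→F adds F → {A, D, E, F, G, H, J, L}. Minimal: {G, H, J}⁺ = {G, H, J}; {D, H, J}⁺ = {D, H, J}; {D, G, J}⁺ = {A, D, E, F, G, J, L}; … — none reach the full schema.
{D, H, J, L}⁺: DL→E adds E; DE→F adds F; DF→AEG adds A, G → {A, D, E, F, G, H, J, L}. Minimal: {H, J, L}⁺ = {H, J, L}; {D, J, L}⁺ = {A, D, E, F, G, J, L}; {D, H, L}⁺ = {A, D, E, F, G, H, L}; … — none reach the full schema.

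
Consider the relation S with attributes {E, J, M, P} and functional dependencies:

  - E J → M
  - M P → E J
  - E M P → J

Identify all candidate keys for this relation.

(M, P), (E, J, P)

Attribute P never appears on the right-hand side of any dependency, so P must belong to every candidate key.
{P}⁺ = {P}, which is not all of the schema, so we must add further attributes.
{M, P}⁺: MP→EJ adds E, J → {E, J, M, P}.
{E, J, P}⁺: EJ→M adds M → {E, J, M, P}.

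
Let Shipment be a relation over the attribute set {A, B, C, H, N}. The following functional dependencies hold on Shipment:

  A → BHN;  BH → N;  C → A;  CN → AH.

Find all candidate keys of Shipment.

Attribute C never appears on the right-hand side of any dependency, so C must belong to every candidate key.
{C}⁺ = {A, B, C, H, N}, which is all of the schema, so {C} is the only candidate key.

(C)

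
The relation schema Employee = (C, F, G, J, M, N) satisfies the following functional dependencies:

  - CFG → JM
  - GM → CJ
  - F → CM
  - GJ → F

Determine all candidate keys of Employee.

Attributes G, N never appear on any right-hand side, so every candidate key must contain {G, N}.
{G, N}⁺ = {G, N}, which is not all of the schema, so we must add further attributes.
{F, G, N}⁺: F→CM adds C, M; CFG→JM adds J → {C, F, G, J, M, N}. Minimal: {G, N}⁺ = {G, N}; {F, N}⁺ = {C, F, M, N}; {F, G}⁺ = {C, F, G, J, M} — none reach the full schema.
{G, J, N}⁺: GJ→F adds F; F→CM adds C, M → {C, F, G, J, M, N}. Minimal: {J, N}⁺ = {J, N}; {G, N}⁺ = {G, N}; {G, J}⁺ = {C, F, G, J, M} — none reach the full schema.
{G, M, N}⁺: GM→CJ adds C, J; GJ→F adds F → {C, F, G, J, M, N}. Minimal: {M, N}⁺ = {M, N}; {G, N}⁺ = {G, N}; {G, M}⁺ = {C, F, G, J, M} — none reach the full schema.
Any other superkey contains one of these as a subset, so there are no further candidate keys.

(F, G, N); (G, J, N); (G, M, N)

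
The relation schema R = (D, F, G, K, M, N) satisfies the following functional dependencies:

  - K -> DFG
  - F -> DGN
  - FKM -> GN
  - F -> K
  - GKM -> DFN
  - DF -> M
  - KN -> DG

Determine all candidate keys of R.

(F); (K)

{F}⁺: F→DGN adds D, G, N; F→K adds K; DF→M adds M → {D, F, G, K, M, N}.
{K}⁺: K→DFG adds D, F, G; F→DGN adds N; DF→M adds M → {D, F, G, K, M, N}.
Any other superkey contains one of these as a subset, so there are no further candidate keys.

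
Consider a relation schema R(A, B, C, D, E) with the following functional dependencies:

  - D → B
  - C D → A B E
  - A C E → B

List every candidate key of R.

Attributes C, D never appear on any right-hand side, so every candidate key must contain {C, D}.
{C, D}⁺ = {A, B, C, D, E}, which is all of the schema, so {C, D} is the only candidate key.

{C, D}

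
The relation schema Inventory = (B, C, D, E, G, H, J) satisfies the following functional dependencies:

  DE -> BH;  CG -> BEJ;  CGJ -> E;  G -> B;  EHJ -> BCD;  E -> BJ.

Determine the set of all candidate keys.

{C, D, G}, {C, G, H}, {D, E, G}, {E, G, H}

Attribute G never appears on the right-hand side of any dependency, so G must belong to every candidate key.
{G}⁺ = {B, G}, which is not all of the schema, so we must add further attributes.
{C, D, G}⁺: CG→BEJ adds B, E, J; DE→BH adds H → {B, C, D, E, G, H, J}.
{C, G, H}⁺: CG→BEJ adds B, E, J; EHJ→BCD adds D → {B, C, D, E, G, H, J}.
{D, E, G}⁺: DE→BH adds B, H; E→BJ adds J; EHJ→BCD adds C → {B, C, D, E, G, H, J}.
{E, G, H}⁺: G→B adds B; E→BJ adds J; EHJ→BCD adds C, D → {B, C, D, E, G, H, J}.
Any other superkey contains one of these as a subset, so there are no further candidate keys.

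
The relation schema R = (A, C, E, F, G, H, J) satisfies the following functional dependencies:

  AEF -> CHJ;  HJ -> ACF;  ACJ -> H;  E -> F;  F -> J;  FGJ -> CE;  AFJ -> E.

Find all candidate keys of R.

Attribute G never appears on the right-hand side of any dependency, so G must belong to every candidate key.
{G}⁺ = {G}, which is not all of the schema, so we must add further attributes.
{A, E, G}⁺: E→F adds F; F→J adds J; FGJ→CE adds C; AEF→CHJ adds H → {A, C, E, F, G, H, J}. Minimal: {E, G}⁺ = {C, E, F, G, J}; {A, G}⁺ = {A, G}; {A, E}⁺ = {A, C, E, F, H, J} — none reach the full schema.
{A, F, G}⁺: F→J adds J; FGJ→CE adds C, E; AEF→CHJ adds H → {A, C, E, F, G, H, J}. Minimal: {F, G}⁺ = {C, E, F, G, J}; {A, G}⁺ = {A, G}; {A, F}⁺ = {A, C, E, F, H, J} — none reach the full schema.
{E, G, H}⁺: E→F adds F; F→J adds J; FGJ→CE adds C; HJ→ACF adds A → {A, C, E, F, G, H, J}. Minimal: {G, H}⁺ = {G, H}; {E, H}⁺ = {A, C, E, F, H, J}; {E, G}⁺ = {C, E, F, G, J} — none reach the full schema.
{F, G, H}⁺: F→J adds J; FGJ→CE adds C, E; HJ→ACF adds A → {A, C, E, F, G, H, J}. Minimal: {G, H}⁺ = {G, H}; {F, H}⁺ = {A, C, E, F, H, J}; {F, G}⁺ = {C, E, F, G, J} — none reach the full schema.
{G, H, J}⁺: HJ→ACF adds A, C, F; FGJ→CE adds E → {A, C, E, F, G, H, J}. Minimal: {H, J}⁺ = {A, C, E, F, H, J}; {G, J}⁺ = {G, J}; {G, H}⁺ = {G, H} — none reach the full schema.
{A, C, G, J}⁺: ACJ→H adds H; HJ→ACF adds F; FGJ→CE adds E → {A, C, E, F, G, H, J}. Minimal: {C, G, J}⁺ = {C, G, J}; {A, G, J}⁺ = {A, G, J}; {A, C, J}⁺ = {A, C, E, F, H, J}; … — none reach the full schema.
Any other superkey contains one of these as a subset, so there are no further candidate keys.

{A, E, G}, {A, F, G}, {E, G, H}, {F, G, H}, {G, H, J}, {A, C, G, J}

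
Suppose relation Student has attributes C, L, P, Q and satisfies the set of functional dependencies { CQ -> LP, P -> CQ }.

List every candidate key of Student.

{P}, {C, Q}

{P}⁺: P→CQ adds C, Q; CQ→LP adds L → {C, L, P, Q}.
{C, Q}⁺: CQ→LP adds L, P → {C, L, P, Q}. Minimal: {Q}⁺ = {Q}; {C}⁺ = {C} — none reach the full schema.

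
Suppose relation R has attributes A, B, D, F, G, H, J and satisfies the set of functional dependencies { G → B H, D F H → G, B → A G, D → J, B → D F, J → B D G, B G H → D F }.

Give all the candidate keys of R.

{B}, {D}, {G}, {J}

{B}⁺: B→AG adds A, G; B→DF adds D, F; G→BH adds H; D→J adds J → {A, B, D, F, G, H, J}.
{D}⁺: D→J adds J; J→BDG adds B, G; G→BH adds H; B→AG adds A; B→DF adds F → {A, B, D, F, G, H, J}.
{G}⁺: G→BH adds B, H; B→AG adds A; B→DF adds D, F; D→J adds J → {A, B, D, F, G, H, J}.
{J}⁺: J→BDG adds B, D, G; G→BH adds H; B→AG adds A; B→DF adds F → {A, B, D, F, G, H, J}.
Any other superkey contains one of these as a subset, so there are no further candidate keys.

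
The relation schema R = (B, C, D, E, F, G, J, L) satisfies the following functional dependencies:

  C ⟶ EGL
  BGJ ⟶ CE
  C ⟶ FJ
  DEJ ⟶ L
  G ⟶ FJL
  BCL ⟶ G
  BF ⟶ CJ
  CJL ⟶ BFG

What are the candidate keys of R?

Attribute D never appears on the right-hand side of any dependency, so D must belong to every candidate key.
{D}⁺ = {D}, which is not all of the schema, so we must add further attributes.
{C, D}⁺: C→EGL adds E, G, L; C→FJ adds F, J; CJL→BFG adds B → {B, C, D, E, F, G, J, L}. Minimal: {D}⁺ = {D}; {C}⁺ = {B, C, E, F, G, J, L} — none reach the full schema.
{B, D, F}⁺: BF→CJ adds C, J; C→EGL adds E, G, L → {B, C, D, E, F, G, J, L}. Minimal: {D, F}⁺ = {D, F}; {B, F}⁺ = {B, C, E, F, G, J, L}; {B, D}⁺ = {B, D} — none reach the full schema.
{B, D, G}⁺: G→FJL adds F, J, L; BF→CJ adds C; C→EGL adds E → {B, C, D, E, F, G, J, L}. Minimal: {D, G}⁺ = {D, F, G, J, L}; {B, G}⁺ = {B, C, E, F, G, J, L}; {B, D}⁺ = {B, D} — none reach the full schema.

(C, D); (B, D, F); (B, D, G)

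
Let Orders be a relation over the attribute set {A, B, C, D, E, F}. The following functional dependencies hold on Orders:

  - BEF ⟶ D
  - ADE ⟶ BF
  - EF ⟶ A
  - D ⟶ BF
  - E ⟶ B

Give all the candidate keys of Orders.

(C, D, E), (C, E, F)

Attributes C, E never appear on any right-hand side, so every candidate key must contain {C, E}.
{C, E}⁺ = {B, C, E}, which is not all of the schema, so we must add further attributes.
{C, D, E}⁺: D→BF adds B, F; EF→A adds A → {A, B, C, D, E, F}.
{C, E, F}⁺: EF→A adds A; E→B adds B; BEF→D adds D → {A, B, C, D, E, F}.
Any other superkey contains one of these as a subset, so there are no further candidate keys.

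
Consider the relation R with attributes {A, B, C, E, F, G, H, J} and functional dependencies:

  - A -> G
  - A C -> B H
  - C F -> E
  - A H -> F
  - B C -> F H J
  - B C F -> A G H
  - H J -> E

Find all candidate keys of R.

(A, C), (B, C)

{A, C}⁺: A→G adds G; AC→BH adds B, H; AH→F adds F; BC→FHJ adds J; HJ→E adds E → {A, B, C, E, F, G, H, J}. Minimal: {C}⁺ = {C}; {A}⁺ = {A, G} — none reach the full schema.
{B, C}⁺: BC→FHJ adds F, H, J; BCF→AGH adds A, G; HJ→E adds E → {A, B, C, E, F, G, H, J}. Minimal: {C}⁺ = {C}; {B}⁺ = {B} — none reach the full schema.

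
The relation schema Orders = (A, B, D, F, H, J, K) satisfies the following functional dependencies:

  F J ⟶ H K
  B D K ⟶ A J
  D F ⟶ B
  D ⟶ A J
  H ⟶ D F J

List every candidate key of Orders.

{H}⁺: H→DFJ adds D, F, J; FJ→HK adds K; DF→B adds B; D→AJ adds A → {A, B, D, F, H, J, K}.
{D, F}⁺: DF→B adds B; D→AJ adds A, J; FJ→HK adds H, K → {A, B, D, F, H, J, K}. Minimal: {F}⁺ = {F}; {D}⁺ = {A, D, J} — none reach the full schema.
{F, J}⁺: FJ→HK adds H, K; H→DFJ adds D; DF→B adds B; D→AJ adds A → {A, B, D, F, H, J, K}. Minimal: {J}⁺ = {J}; {F}⁺ = {F} — none reach the full schema.
Any other superkey contains one of these as a subset, so there are no further candidate keys.

(H); (D, F); (F, J)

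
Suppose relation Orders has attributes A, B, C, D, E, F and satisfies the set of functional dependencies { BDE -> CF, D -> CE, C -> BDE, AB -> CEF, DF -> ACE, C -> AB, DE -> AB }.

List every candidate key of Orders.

{C}; {D}; {A, B}

{C}⁺: C→BDE adds B, D, E; C→AB adds A; BDE→CF adds F → {A, B, C, D, E, F}.
{D}⁺: D→CE adds C, E; C→BDE adds B; C→AB adds A; BDE→CF adds F → {A, B, C, D, E, F}.
{A, B}⁺: AB→CEF adds C, E, F; C→BDE adds D → {A, B, C, D, E, F}. Minimal: {B}⁺ = {B}; {A}⁺ = {A} — none reach the full schema.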